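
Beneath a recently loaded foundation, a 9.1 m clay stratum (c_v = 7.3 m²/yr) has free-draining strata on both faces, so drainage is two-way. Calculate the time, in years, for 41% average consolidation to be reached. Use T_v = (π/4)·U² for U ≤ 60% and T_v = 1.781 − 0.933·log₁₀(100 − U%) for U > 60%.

Drainage path length: H_d = H/2 = 4.55 m (double drainage).
U ≤ 60%: T_v = (π/4)·U² = (π/4)×0.41² = 0.13203.
t = T_v·H_d²/c_v = 0.13203×4.55²/7.3 = 0.3744 years.

t ≈ 0.374 years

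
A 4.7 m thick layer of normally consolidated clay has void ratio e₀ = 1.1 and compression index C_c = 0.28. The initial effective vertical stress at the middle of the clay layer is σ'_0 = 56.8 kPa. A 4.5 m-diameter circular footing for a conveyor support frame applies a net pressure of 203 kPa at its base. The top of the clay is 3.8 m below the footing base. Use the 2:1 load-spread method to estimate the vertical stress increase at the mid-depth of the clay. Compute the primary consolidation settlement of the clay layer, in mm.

Mid-depth of clay below the footing base: z = 3.8 + 4.7/2 = 6.15 m.
Stress increase at mid-clay by the 2:1 spreading method:
Δσ ≈ qD²/(D+z)² = 203×4.5²/(4.5+6.15)² = 36.243 kPa
Final effective stress: σ'_f = σ'_0 + Δσ = 56.8 + 36.243 = 93.043 kPa.
Normally consolidated clay, so the full stress increment lies on the virgin compression line:
S_c = C_c·H/(1+e₀)·log₁₀(σ'_f/σ'_0) = 0.28×4.7/(1+1.1)×log₁₀(93.043/56.8)
    = 0.62667 × 0.21434 = 0.1343 m

S_c ≈ 134 mm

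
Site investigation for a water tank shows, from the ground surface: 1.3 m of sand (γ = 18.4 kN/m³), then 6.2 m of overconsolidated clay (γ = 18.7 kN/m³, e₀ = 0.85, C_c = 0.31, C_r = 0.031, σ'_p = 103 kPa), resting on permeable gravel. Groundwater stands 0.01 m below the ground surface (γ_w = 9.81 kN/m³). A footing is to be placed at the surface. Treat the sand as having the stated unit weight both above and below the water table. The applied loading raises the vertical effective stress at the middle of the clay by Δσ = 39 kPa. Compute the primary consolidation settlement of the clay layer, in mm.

Mid-depth of clay below the ground surface: z = 1.3 + 6.2/2 = 4.4 m.
Total vertical stress at mid-clay: σ_v = 18.4×1.3 + 18.7×3.1 = 81.89 kPa.
Pore pressure: u = 9.81×(4.4 − 0.01) = 43.066 kPa.
Initial effective stress: σ'_0 = σ_v − u = 81.89 − 43.066 = 38.824 kPa.
Final effective stress: σ'_f = 38.824 + 39 = 77.824 kPa.
σ'_f = 77.824 ≤ σ'_p = 103 kPa, so the clay remains overconsolidated and only the recompression index applies:
S_c = C_r·H/(1+e₀)·log₁₀(σ'_f/σ'_0) = 0.031×6.2/1.85×log₁₀(77.824/38.824)
    = 0.10389 × 0.30201 = 0.03138 m

S_c ≈ 31.4 mm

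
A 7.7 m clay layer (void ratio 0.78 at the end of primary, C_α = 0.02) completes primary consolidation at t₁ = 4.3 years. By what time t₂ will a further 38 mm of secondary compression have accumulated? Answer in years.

S_s = C_α·H/(1+e_p)·log₁₀(t₂/t₁) ⇒ log₁₀(t₂/t₁) = S_s·(1+e_p)/(C_α·H).
log₁₀(t₂/t₁) = 0.038 × (1+0.78) / (0.02×7.7) = 0.4392
t₂ = t₁ × 10^0.4392 = 4.3 × 2.749 = 11.82 years

t₂ ≈ 11.8 years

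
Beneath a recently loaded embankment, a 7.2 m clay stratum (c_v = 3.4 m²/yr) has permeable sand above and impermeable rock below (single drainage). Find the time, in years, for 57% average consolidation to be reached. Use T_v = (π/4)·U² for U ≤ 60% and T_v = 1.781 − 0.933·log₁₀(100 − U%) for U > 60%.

t ≈ 3.89 years

Drainage path length: H_d = H = 7.2 m (single drainage).
U ≤ 60%: T_v = (π/4)·U² = (π/4)×0.57² = 0.25518.
t = T_v·H_d²/c_v = 0.25518×7.2²/3.4 = 3.891 years.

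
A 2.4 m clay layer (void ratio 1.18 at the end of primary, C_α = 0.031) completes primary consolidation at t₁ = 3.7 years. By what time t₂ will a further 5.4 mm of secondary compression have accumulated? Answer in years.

S_s = C_α·H/(1+e_p)·log₁₀(t₂/t₁) ⇒ log₁₀(t₂/t₁) = S_s·(1+e_p)/(C_α·H).
log₁₀(t₂/t₁) = 0.0054 × (1+1.18) / (0.031×2.4) = 0.1582
t₂ = t₁ × 10^0.1582 = 3.7 × 1.44 = 5.326 years

t₂ ≈ 5.33 years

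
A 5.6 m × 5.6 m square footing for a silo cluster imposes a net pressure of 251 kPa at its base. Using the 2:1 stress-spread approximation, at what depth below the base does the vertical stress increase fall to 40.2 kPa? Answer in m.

z ≈ 8.39 m

2:1 spreading — at depth z the loaded area has grown by z in each plan dimension:
qB²/(B+z)² = Δσ_z ⇒ z = B(√(q/Δσ_z) − 1) = 5.6×(√(251/40.2) − 1) = 8.393 m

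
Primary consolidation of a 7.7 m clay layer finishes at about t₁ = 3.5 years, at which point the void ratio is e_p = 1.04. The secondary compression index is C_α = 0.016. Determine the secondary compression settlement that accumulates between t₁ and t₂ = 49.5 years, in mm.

S_s ≈ 69.5 mm

Secondary compression: S_s = C_α·H/(1+e_p)·log₁₀(t₂/t₁)
S_s = 0.016×7.7/(1+1.04)×log₁₀(49.5/3.5)
    = 0.06039 × 1.151 = 0.06948 m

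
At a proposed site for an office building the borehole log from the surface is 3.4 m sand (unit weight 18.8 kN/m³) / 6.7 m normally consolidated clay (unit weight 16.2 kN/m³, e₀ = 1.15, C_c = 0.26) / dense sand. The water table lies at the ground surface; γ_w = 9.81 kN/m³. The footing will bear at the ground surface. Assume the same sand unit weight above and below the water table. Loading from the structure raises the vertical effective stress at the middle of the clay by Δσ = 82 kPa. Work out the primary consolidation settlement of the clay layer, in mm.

S_c ≈ 333 mm

Mid-depth of clay below the ground surface: z = 3.4 + 6.7/2 = 6.75 m.
Total vertical stress at mid-clay: σ_v = 18.8×3.4 + 16.2×3.35 = 118.19 kPa.
Pore pressure: u = 9.81×(6.75 − 0) = 66.218 kPa.
Initial effective stress: σ'_0 = σ_v − u = 118.19 − 66.218 = 51.972 kPa.
Final effective stress: σ'_f = σ'_0 + Δσ = 51.972 + 82 = 133.97 kPa.
Normally consolidated clay, so the full stress increment lies on the virgin compression line:
S_c = C_c·H/(1+e₀)·log₁₀(σ'_f/σ'_0) = 0.26×6.7/(1+1.15)×log₁₀(133.97/51.972)
    = 0.81023 × 0.41124 = 0.3332 m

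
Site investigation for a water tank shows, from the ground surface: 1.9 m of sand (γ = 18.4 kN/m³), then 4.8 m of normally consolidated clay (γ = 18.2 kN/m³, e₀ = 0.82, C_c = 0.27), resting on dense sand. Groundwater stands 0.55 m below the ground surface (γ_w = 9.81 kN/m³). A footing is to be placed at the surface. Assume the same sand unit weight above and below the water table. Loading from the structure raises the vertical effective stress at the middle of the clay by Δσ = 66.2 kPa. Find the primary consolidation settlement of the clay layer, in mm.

Mid-depth of clay below the ground surface: z = 1.9 + 4.8/2 = 4.3 m.
Total vertical stress at mid-clay: σ_v = 18.4×1.9 + 18.2×2.4 = 78.64 kPa.
Pore pressure: u = 9.81×(4.3 − 0.55) = 36.788 kPa.
Initial effective stress: σ'_0 = σ_v − u = 78.64 − 36.788 = 41.852 kPa.
Final effective stress: σ'_f = σ'_0 + Δσ = 41.852 + 66.2 = 108.05 kPa.
Normally consolidated clay, so the full stress increment lies on the virgin compression line:
S_c = C_c·H/(1+e₀)·log₁₀(σ'_f/σ'_0) = 0.27×4.8/(1+0.82)×log₁₀(108.05/41.852)
    = 0.71209 × 0.41191 = 0.2933 m

S_c ≈ 293 mm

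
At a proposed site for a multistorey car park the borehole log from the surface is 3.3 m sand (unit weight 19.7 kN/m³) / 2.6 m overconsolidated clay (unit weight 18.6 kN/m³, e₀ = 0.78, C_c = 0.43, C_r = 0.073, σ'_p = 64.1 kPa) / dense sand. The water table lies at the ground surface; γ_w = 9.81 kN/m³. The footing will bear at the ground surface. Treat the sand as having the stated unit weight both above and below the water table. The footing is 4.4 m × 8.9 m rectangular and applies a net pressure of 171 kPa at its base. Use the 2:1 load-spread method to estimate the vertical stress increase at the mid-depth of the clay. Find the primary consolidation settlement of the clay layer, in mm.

Mid-depth of clay below the ground surface: z = 3.3 + 2.6/2 = 4.6 m.
Total vertical stress at mid-clay: σ_v = 19.7×3.3 + 18.6×1.3 = 89.19 kPa.
Pore pressure: u = 9.81×(4.6 − 0) = 45.126 kPa.
Initial effective stress: σ'_0 = σ_v − u = 89.19 − 45.126 = 44.064 kPa.
Stress increase at mid-clay by the 2:1 spreading method:
Δσ = qBL/((B+z)(L+z)) = 171×4.4×8.9/((4.4+4.6)(8.9+4.6)) = 55.114 kPa
Final effective stress: σ'_f = 44.064 + 55.114 = 99.178 kPa.
σ'_f = 99.178 > σ'_p = 64.1 kPa, so the stress path crosses the preconsolidation pressure — recompression up to σ'_p, then virgin compression beyond:
S_c = H/(1+e₀)·[C_r·log₁₀(σ'_p/σ'_0) + C_c·log₁₀(σ'_f/σ'_p)]
    = 2.6/1.78 × [0.073×log₁₀(64.1/44.064) + 0.43×log₁₀(99.178/64.1)]
    = 1.4607 × [0.011883 + 0.08151] = 0.1364 m

S_c ≈ 136 mm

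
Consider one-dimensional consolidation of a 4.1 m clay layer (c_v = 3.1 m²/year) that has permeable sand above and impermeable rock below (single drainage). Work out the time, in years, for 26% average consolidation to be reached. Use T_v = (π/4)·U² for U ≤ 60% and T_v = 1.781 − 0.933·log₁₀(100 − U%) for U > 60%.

Drainage path length: H_d = H = 4.1 m (single drainage).
U ≤ 60%: T_v = (π/4)·U² = (π/4)×0.26² = 0.053093.
t = T_v·H_d²/c_v = 0.053093×4.1²/3.1 = 0.2879 years.

t ≈ 0.288 years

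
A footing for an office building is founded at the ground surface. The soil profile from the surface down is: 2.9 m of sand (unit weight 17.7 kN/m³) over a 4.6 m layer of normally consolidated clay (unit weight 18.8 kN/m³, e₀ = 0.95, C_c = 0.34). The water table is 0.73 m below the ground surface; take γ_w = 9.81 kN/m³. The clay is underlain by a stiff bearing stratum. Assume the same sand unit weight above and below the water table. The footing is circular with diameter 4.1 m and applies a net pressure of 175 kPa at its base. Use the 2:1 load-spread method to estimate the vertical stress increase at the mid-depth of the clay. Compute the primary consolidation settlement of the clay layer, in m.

Mid-depth of clay below the ground surface: z = 2.9 + 4.6/2 = 5.2 m.
Total vertical stress at mid-clay: σ_v = 17.7×2.9 + 18.8×2.3 = 94.57 kPa.
Pore pressure: u = 9.81×(5.2 − 0.73) = 43.851 kPa.
Initial effective stress: σ'_0 = σ_v − u = 94.57 − 43.851 = 50.719 kPa.
Stress increase at mid-clay by the 2:1 spreading method:
Δσ ≈ qD²/(D+z)² = 175×4.1²/(4.1+5.2)² = 34.013 kPa
Final effective stress: σ'_f = σ'_0 + Δσ = 50.719 + 34.013 = 84.732 kPa.
Normally consolidated clay, so the full stress increment lies on the virgin compression line:
S_c = C_c·H/(1+e₀)·log₁₀(σ'_f/σ'_0) = 0.34×4.6/(1+0.95)×log₁₀(84.732/50.719)
    = 0.80205 × 0.22288 = 0.1788 m

S_c ≈ 0.179 m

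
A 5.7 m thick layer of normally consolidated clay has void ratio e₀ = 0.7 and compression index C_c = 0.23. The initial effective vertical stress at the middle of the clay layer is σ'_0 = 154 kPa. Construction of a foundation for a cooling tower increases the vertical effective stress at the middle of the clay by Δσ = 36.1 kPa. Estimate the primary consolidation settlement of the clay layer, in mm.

Final effective stress: σ'_f = σ'_0 + Δσ = 154 + 36.1 = 190.1 kPa.
Normally consolidated clay, so the full stress increment lies on the virgin compression line:
S_c = C_c·H/(1+e₀)·log₁₀(σ'_f/σ'_0) = 0.23×5.7/(1+0.7)×log₁₀(190.1/154)
    = 0.77118 × 0.091461 = 0.07053 m

S_c ≈ 70.5 mm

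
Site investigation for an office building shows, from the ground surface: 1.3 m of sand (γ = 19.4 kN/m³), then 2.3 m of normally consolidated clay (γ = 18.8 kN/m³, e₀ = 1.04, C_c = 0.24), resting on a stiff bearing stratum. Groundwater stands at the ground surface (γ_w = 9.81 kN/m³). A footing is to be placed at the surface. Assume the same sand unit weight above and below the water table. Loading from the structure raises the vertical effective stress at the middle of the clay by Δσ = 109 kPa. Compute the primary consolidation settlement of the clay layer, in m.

Mid-depth of clay below the ground surface: z = 1.3 + 2.3/2 = 2.45 m.
Total vertical stress at mid-clay: σ_v = 19.4×1.3 + 18.8×1.15 = 46.84 kPa.
Pore pressure: u = 9.81×(2.45 − 0) = 24.035 kPa.
Initial effective stress: σ'_0 = σ_v − u = 46.84 − 24.035 = 22.805 kPa.
Final effective stress: σ'_f = σ'_0 + Δσ = 22.805 + 109 = 131.81 kPa.
Normally consolidated clay, so the full stress increment lies on the virgin compression line:
S_c = C_c·H/(1+e₀)·log₁₀(σ'_f/σ'_0) = 0.24×2.3/(1+1.04)×log₁₀(131.81/22.805)
    = 0.27059 × 0.76192 = 0.2062 m

S_c ≈ 0.206 m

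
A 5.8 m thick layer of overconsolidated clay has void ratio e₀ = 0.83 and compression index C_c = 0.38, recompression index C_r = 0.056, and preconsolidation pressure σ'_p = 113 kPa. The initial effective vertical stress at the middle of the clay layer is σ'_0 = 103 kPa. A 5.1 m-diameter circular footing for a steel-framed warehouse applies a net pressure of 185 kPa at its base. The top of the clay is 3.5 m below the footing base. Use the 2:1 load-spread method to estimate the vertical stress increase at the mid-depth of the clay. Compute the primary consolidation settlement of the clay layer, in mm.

Mid-depth of clay below the footing base: z = 3.5 + 5.8/2 = 6.4 m.
Stress increase at mid-clay by the 2:1 spreading method:
Δσ ≈ qD²/(D+z)² = 185×5.1²/(5.1+6.4)² = 36.384 kPa
Final effective stress: σ'_f = 103 + 36.384 = 139.38 kPa.
σ'_f = 139.38 > σ'_p = 113 kPa, so the stress path crosses the preconsolidation pressure — recompression up to σ'_p, then virgin compression beyond:
S_c = H/(1+e₀)·[C_r·log₁₀(σ'_p/σ'_0) + C_c·log₁₀(σ'_f/σ'_p)]
    = 5.8/1.83 × [0.056×log₁₀(113/103) + 0.38×log₁₀(139.38/113)]
    = 3.1694 × [0.0022535 + 0.034626] = 0.1169 m

S_c ≈ 117 mm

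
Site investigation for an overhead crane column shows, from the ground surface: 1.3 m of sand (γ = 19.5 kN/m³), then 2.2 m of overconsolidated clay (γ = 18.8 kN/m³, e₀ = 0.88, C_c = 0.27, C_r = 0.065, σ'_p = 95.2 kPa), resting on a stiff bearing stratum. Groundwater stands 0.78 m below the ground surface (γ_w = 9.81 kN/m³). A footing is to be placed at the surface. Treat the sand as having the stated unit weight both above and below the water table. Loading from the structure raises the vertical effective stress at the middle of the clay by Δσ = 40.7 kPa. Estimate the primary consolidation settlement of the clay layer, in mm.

S_c ≈ 28.2 mm

Mid-depth of clay below the ground surface: z = 1.3 + 2.2/2 = 2.4 m.
Total vertical stress at mid-clay: σ_v = 19.5×1.3 + 18.8×1.1 = 46.03 kPa.
Pore pressure: u = 9.81×(2.4 − 0.78) = 15.892 kPa.
Initial effective stress: σ'_0 = σ_v − u = 46.03 − 15.892 = 30.138 kPa.
Final effective stress: σ'_f = 30.138 + 40.7 = 70.838 kPa.
σ'_f = 70.838 ≤ σ'_p = 95.2 kPa, so the clay remains overconsolidated and only the recompression index applies:
S_c = C_r·H/(1+e₀)·log₁₀(σ'_f/σ'_0) = 0.065×2.2/1.88×log₁₀(70.838/30.138)
    = 0.076063 × 0.37115 = 0.02823 m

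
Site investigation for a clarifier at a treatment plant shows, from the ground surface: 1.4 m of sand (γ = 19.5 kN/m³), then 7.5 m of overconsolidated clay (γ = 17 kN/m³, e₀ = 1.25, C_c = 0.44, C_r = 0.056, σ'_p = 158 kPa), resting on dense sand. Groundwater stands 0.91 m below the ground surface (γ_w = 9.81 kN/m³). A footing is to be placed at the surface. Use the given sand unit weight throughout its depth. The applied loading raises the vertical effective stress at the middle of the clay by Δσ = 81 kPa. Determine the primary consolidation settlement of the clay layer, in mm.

S_c ≈ 78.6 mm

Mid-depth of clay below the ground surface: z = 1.4 + 7.5/2 = 5.15 m.
Total vertical stress at mid-clay: σ_v = 19.5×1.4 + 17×3.75 = 91.05 kPa.
Pore pressure: u = 9.81×(5.15 − 0.91) = 41.594 kPa.
Initial effective stress: σ'_0 = σ_v − u = 91.05 − 41.594 = 49.456 kPa.
Final effective stress: σ'_f = 49.456 + 81 = 130.46 kPa.
σ'_f = 130.46 ≤ σ'_p = 158 kPa, so the clay remains overconsolidated and only the recompression index applies:
S_c = C_r·H/(1+e₀)·log₁₀(σ'_f/σ'_0) = 0.056×7.5/2.25×log₁₀(130.46/49.456)
    = 0.18666 × 0.42126 = 0.07863 m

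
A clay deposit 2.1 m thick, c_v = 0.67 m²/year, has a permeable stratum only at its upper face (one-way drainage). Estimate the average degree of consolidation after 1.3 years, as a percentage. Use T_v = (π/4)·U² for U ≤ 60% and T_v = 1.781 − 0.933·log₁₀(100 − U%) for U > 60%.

Drainage path length: H_d = H = 2.1 m (single drainage).
T_v = c_v·t/H_d² = 0.67×1.3/2.1² = 0.19751.
T_v = 0.19751 corresponds to the U ≤ 60% branch:
U = √(4T_v/π) = 0.5015

U ≈ 50.1 %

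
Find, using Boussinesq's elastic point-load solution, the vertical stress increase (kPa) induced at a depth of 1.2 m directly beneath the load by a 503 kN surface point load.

Boussinesq vertical stress below a point load on an elastic half-space:
Δσ_z = 3P/(2πz²) · [1 + (r/z)²]^(−5/2)
r/z = 0/1.2 = 0; [1+(r/z)²]^(−5/2) = 1.
Δσ_z = 3×503/(2π×1.2²) × 1 = 166.78 × 1 = 166.8 kPa

Δσ_z ≈ 167 kPa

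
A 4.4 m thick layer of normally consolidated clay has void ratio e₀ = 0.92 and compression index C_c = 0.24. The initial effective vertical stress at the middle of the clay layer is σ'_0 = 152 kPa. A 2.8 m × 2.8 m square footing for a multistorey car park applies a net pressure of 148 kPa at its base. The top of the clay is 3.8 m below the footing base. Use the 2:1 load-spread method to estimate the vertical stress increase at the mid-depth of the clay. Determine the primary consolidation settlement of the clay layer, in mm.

S_c ≈ 22.5 mm

Mid-depth of clay below the footing base: z = 3.8 + 4.4/2 = 6 m.
Stress increase at mid-clay by the 2:1 spreading method:
Δσ = qBL/((B+z)(L+z)) = 148×2.8×2.8/((2.8+6)(2.8+6)) = 14.983 kPa
Final effective stress: σ'_f = σ'_0 + Δσ = 152 + 14.983 = 166.98 kPa.
Normally consolidated clay, so the full stress increment lies on the virgin compression line:
S_c = C_c·H/(1+e₀)·log₁₀(σ'_f/σ'_0) = 0.24×4.4/(1+0.92)×log₁₀(166.98/152)
    = 0.55 × 0.040821 = 0.02245 m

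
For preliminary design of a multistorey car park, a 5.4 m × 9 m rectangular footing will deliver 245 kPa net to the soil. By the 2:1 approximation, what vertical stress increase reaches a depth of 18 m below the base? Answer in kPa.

By the 2:1 method the load spreads at 1 horizontal : 2 vertical, so at depth z the loaded area has grown by z in each plan dimension:
Δσ = qBL/((B+z)(L+z)) = 245×5.4×9/((5.4+18)(9+18)) = 18.846 kPa

Δσ_z ≈ 18.8 kPa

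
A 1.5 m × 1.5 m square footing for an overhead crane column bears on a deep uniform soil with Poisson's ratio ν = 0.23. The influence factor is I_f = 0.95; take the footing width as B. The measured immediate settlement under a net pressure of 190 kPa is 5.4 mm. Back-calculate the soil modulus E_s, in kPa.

E_s ≈ 47500 kPa

S_e = q·B·(1−ν²)/E_s · I_f  ⇒  E_s = q·B·(1−ν²)·I_f / S_e.
E_s = 190 × 1.5 × 0.9471 × 0.95 / 0.0054 = 47490 kPa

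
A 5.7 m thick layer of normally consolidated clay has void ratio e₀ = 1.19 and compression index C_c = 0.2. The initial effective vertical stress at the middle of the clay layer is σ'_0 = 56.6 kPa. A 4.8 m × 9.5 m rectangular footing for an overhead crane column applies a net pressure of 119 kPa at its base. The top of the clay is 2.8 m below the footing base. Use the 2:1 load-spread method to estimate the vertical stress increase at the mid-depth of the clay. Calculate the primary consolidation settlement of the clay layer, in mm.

S_c ≈ 107 mm

Mid-depth of clay below the footing base: z = 2.8 + 5.7/2 = 5.65 m.
Stress increase at mid-clay by the 2:1 spreading method:
Δσ = qBL/((B+z)(L+z)) = 119×4.8×9.5/((4.8+5.65)(9.5+5.65)) = 34.275 kPa
Final effective stress: σ'_f = σ'_0 + Δσ = 56.6 + 34.275 = 90.875 kPa.
Normally consolidated clay, so the full stress increment lies on the virgin compression line:
S_c = C_c·H/(1+e₀)·log₁₀(σ'_f/σ'_0) = 0.2×5.7/(1+1.19)×log₁₀(90.875/56.6)
    = 0.52055 × 0.20563 = 0.107 m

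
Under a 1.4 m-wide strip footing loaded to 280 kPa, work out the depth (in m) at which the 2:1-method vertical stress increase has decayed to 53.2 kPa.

2:1 spreading — at depth z the loaded area has grown by z in each plan dimension:
qB/(B+z) = Δσ_z ⇒ z = qB/Δσ_z − B = 280×1.4/53.2 − 1.4 = 5.968 m

z ≈ 5.97 m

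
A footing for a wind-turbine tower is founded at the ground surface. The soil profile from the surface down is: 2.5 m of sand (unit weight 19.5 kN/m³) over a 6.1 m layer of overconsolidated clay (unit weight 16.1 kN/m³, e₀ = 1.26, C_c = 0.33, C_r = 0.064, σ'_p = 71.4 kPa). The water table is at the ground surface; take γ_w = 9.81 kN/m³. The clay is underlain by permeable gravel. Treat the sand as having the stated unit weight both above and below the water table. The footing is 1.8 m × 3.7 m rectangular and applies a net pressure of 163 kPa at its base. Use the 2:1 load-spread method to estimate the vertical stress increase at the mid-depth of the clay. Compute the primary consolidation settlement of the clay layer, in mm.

S_c ≈ 23.5 mm

Mid-depth of clay below the ground surface: z = 2.5 + 6.1/2 = 5.55 m.
Total vertical stress at mid-clay: σ_v = 19.5×2.5 + 16.1×3.05 = 97.855 kPa.
Pore pressure: u = 9.81×(5.55 − 0) = 54.446 kPa.
Initial effective stress: σ'_0 = σ_v − u = 97.855 − 54.446 = 43.409 kPa.
Stress increase at mid-clay by the 2:1 spreading method:
Δσ = qBL/((B+z)(L+z)) = 163×1.8×3.7/((1.8+5.55)(3.7+5.55)) = 15.967 kPa
Final effective stress: σ'_f = 43.409 + 15.967 = 59.376 kPa.
σ'_f = 59.376 ≤ σ'_p = 71.4 kPa, so the clay remains overconsolidated and only the recompression index applies:
S_c = C_r·H/(1+e₀)·log₁₀(σ'_f/σ'_0) = 0.064×6.1/2.26×log₁₀(59.376/43.409)
    = 0.17274 × 0.13603 = 0.0235 m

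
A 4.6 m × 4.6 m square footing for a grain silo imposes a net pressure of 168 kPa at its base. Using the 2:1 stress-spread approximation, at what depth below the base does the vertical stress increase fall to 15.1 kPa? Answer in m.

2:1 spreading — at depth z the loaded area has grown by z in each plan dimension:
qB²/(B+z)² = Δσ_z ⇒ z = B(√(q/Δσ_z) − 1) = 4.6×(√(168/15.1) − 1) = 10.74 m

z ≈ 10.7 m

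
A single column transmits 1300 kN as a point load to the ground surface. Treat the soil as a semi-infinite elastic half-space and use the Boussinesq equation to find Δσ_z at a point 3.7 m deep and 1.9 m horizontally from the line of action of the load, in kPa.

Boussinesq vertical stress below a point load on an elastic half-space:
Δσ_z = 3P/(2πz²) · [1 + (r/z)²]^(−5/2)
r/z = 1.9/3.7 = 0.51351; [1+(r/z)²]^(−5/2) = 0.55705.
Δσ_z = 3×1300/(2π×3.7²) × 0.55705 = 45.34 × 0.55705 = 25.26 kPa

Δσ_z ≈ 25.3 kPa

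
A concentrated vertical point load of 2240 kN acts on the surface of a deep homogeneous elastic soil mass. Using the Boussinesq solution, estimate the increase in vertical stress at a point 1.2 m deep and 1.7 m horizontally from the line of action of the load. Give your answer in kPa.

Δσ_z ≈ 47.4 kPa

Boussinesq vertical stress below a point load on an elastic half-space:
Δσ_z = 3P/(2πz²) · [1 + (r/z)²]^(−5/2)
r/z = 1.7/1.2 = 1.4167; [1+(r/z)²]^(−5/2) = 0.06378.
Δσ_z = 3×2240/(2π×1.2²) × 0.06378 = 742.72 × 0.06378 = 47.37 kPa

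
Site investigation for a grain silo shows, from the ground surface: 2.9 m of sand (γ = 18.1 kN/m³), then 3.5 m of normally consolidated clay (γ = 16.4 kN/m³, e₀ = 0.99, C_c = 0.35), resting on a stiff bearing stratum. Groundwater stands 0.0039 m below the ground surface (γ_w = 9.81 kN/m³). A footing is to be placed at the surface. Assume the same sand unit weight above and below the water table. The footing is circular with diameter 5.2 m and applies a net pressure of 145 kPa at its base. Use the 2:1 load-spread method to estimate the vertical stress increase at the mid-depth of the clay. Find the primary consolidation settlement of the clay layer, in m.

Mid-depth of clay below the ground surface: z = 2.9 + 3.5/2 = 4.65 m.
Total vertical stress at mid-clay: σ_v = 18.1×2.9 + 16.4×1.75 = 81.19 kPa.
Pore pressure: u = 9.81×(4.65 − 0.0039) = 45.577 kPa.
Initial effective stress: σ'_0 = σ_v − u = 81.19 − 45.577 = 35.613 kPa.
Stress increase at mid-clay by the 2:1 spreading method:
Δσ ≈ qD²/(D+z)² = 145×5.2²/(5.2+4.65)² = 40.411 kPa
Final effective stress: σ'_f = σ'_0 + Δσ = 35.613 + 40.411 = 76.024 kPa.
Normally consolidated clay, so the full stress increment lies on the virgin compression line:
S_c = C_c·H/(1+e₀)·log₁₀(σ'_f/σ'_0) = 0.35×3.5/(1+0.99)×log₁₀(76.024/35.613)
    = 0.61558 × 0.32934 = 0.2027 m

S_c ≈ 0.203 m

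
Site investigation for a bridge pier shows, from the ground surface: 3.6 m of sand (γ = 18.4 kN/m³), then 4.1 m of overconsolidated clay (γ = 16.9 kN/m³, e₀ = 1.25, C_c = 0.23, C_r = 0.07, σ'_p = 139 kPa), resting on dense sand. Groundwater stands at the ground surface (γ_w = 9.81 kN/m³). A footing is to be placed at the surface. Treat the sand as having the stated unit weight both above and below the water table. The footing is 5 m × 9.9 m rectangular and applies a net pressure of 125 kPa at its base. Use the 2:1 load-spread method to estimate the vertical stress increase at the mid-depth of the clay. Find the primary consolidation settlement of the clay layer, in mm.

S_c ≈ 33.2 mm

Mid-depth of clay below the ground surface: z = 3.6 + 4.1/2 = 5.65 m.
Total vertical stress at mid-clay: σ_v = 18.4×3.6 + 16.9×2.05 = 100.88 kPa.
Pore pressure: u = 9.81×(5.65 − 0) = 55.427 kPa.
Initial effective stress: σ'_0 = σ_v − u = 100.88 − 55.427 = 45.453 kPa.
Stress increase at mid-clay by the 2:1 spreading method:
Δσ = qBL/((B+z)(L+z)) = 125×5×9.9/((5+5.65)(9.9+5.65)) = 37.362 kPa
Final effective stress: σ'_f = 45.453 + 37.362 = 82.815 kPa.
σ'_f = 82.815 ≤ σ'_p = 139 kPa, so the clay remains overconsolidated and only the recompression index applies:
S_c = C_r·H/(1+e₀)·log₁₀(σ'_f/σ'_0) = 0.07×4.1/2.25×log₁₀(82.815/45.453)
    = 0.12755 × 0.26055 = 0.03323 m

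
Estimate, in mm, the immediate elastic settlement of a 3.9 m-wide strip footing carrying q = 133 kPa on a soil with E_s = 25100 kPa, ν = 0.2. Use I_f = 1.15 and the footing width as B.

S_e ≈ 22.8 mm

Immediate (elastic) settlement: S_e = q·B·(1−ν²)/E_s · I_f.
S_e = 133 × 3.9 × (1 − 0.2²) / 25100 × 1.15
    = 133 × 3.9 × 0.96 / 25100 × 1.15
    = 0.02281 m = 22.81 mm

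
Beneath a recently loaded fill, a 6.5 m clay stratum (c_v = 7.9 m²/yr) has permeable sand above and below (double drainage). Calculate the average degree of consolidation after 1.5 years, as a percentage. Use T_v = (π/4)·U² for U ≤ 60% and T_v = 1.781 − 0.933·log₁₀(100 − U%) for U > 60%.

Drainage path length: H_d = H/2 = 3.25 m (double drainage).
T_v = c_v·t/H_d² = 7.9×1.5/3.25² = 1.1219.
T_v = 1.1219 corresponds to the U > 60% branch:
U = 1 − 10^((1.781 − T_v)/0.933)/100 = 0.9491

U ≈ 94.9 %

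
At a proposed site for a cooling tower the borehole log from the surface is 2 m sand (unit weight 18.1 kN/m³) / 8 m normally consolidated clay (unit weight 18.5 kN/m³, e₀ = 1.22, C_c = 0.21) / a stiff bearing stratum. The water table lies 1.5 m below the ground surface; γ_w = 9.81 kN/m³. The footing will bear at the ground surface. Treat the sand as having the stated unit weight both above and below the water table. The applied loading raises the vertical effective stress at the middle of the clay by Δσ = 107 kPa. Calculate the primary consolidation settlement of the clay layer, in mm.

S_c ≈ 317 mm

Mid-depth of clay below the ground surface: z = 2 + 8/2 = 6 m.
Total vertical stress at mid-clay: σ_v = 18.1×2 + 18.5×4 = 110.2 kPa.
Pore pressure: u = 9.81×(6 − 1.5) = 44.145 kPa.
Initial effective stress: σ'_0 = σ_v − u = 110.2 − 44.145 = 66.055 kPa.
Final effective stress: σ'_f = σ'_0 + Δσ = 66.055 + 107 = 173.06 kPa.
Normally consolidated clay, so the full stress increment lies on the virgin compression line:
S_c = C_c·H/(1+e₀)·log₁₀(σ'_f/σ'_0) = 0.21×8/(1+1.22)×log₁₀(173.06/66.055)
    = 0.75676 × 0.41829 = 0.3165 m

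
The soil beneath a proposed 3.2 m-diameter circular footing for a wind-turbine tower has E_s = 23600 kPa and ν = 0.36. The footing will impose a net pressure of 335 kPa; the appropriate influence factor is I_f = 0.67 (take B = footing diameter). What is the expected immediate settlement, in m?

S_e ≈ 0.0265 m

Immediate (elastic) settlement: S_e = q·B·(1−ν²)/E_s · I_f.
S_e = 335 × 3.2 × (1 − 0.36²) / 23600 × 0.67
    = 335 × 3.2 × 0.8704 / 23600 × 0.67
    = 0.02649 m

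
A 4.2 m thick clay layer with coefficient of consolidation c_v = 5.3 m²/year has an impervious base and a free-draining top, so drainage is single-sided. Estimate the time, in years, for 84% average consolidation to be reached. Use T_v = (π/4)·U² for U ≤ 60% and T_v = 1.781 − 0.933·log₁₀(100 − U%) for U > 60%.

t ≈ 2.19 years

Drainage path length: H_d = H = 4.2 m (single drainage).
U > 60%: T_v = 1.781 − 0.933·log₁₀(100 − 84) = 0.65756.
t = T_v·H_d²/c_v = 0.65756×4.2²/5.3 = 2.189 years.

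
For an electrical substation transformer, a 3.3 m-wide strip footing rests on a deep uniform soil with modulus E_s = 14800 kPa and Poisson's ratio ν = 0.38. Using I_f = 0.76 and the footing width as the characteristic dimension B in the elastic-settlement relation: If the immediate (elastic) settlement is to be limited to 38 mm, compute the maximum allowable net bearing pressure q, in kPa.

q ≈ 262 kPa

S_e = q·B·(1−ν²)/E_s · I_f  ⇒  q = S_e·E_s / (B·(1−ν²)·I_f).
q = 0.038 × 14800 / (3.3 × 0.8556 × 0.76) = 262.1 kPa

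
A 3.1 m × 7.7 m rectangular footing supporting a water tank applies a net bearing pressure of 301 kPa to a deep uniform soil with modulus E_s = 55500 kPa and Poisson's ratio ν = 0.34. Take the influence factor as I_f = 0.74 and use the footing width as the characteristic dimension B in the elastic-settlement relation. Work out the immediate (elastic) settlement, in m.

S_e ≈ 0.011 m

Immediate (elastic) settlement: S_e = q·B·(1−ν²)/E_s · I_f.
S_e = 301 × 3.1 × (1 − 0.34²) / 55500 × 0.74
    = 301 × 3.1 × 0.8844 / 55500 × 0.74
    = 0.011 m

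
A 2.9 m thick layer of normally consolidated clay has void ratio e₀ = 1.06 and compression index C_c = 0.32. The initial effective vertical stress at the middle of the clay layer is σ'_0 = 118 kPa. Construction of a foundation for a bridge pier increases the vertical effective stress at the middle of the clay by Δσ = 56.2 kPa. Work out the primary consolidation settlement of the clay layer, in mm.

S_c ≈ 76.2 mm

Final effective stress: σ'_f = σ'_0 + Δσ = 118 + 56.2 = 174.2 kPa.
Normally consolidated clay, so the full stress increment lies on the virgin compression line:
S_c = C_c·H/(1+e₀)·log₁₀(σ'_f/σ'_0) = 0.32×2.9/(1+1.06)×log₁₀(174.2/118)
    = 0.45049 × 0.16917 = 0.07621 m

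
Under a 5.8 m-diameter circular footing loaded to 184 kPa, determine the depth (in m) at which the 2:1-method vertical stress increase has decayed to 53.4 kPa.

2:1 spreading — at depth z the loaded area has grown by z in each plan dimension:
qD²/(D+z)² = Δσ_z ⇒ z = D(√(q/Δσ_z) − 1) = 5.8×(√(184/53.4) − 1) = 4.966 m

z ≈ 4.97 m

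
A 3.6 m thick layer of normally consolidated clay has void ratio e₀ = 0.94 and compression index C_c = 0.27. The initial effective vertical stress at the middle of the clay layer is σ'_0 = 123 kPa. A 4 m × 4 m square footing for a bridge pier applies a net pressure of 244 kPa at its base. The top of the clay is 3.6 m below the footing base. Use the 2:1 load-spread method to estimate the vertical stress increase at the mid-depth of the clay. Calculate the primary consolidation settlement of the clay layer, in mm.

Mid-depth of clay below the footing base: z = 3.6 + 3.6/2 = 5.4 m.
Stress increase at mid-clay by the 2:1 spreading method:
Δσ = qBL/((B+z)(L+z)) = 244×4×4/((4+5.4)(4+5.4)) = 44.183 kPa
Final effective stress: σ'_f = σ'_0 + Δσ = 123 + 44.183 = 167.18 kPa.
Normally consolidated clay, so the full stress increment lies on the virgin compression line:
S_c = C_c·H/(1+e₀)·log₁₀(σ'_f/σ'_0) = 0.27×3.6/(1+0.94)×log₁₀(167.18/123)
    = 0.50103 × 0.13328 = 0.06678 m

S_c ≈ 66.8 mm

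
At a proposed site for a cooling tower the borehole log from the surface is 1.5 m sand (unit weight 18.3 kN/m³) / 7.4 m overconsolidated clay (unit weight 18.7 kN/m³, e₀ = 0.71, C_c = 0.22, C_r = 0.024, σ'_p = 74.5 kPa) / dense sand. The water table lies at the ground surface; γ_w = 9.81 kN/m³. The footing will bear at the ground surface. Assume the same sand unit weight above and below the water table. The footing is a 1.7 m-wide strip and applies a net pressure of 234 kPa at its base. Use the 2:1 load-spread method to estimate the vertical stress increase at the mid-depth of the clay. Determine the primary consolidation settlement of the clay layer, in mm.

S_c ≈ 157 mm

Mid-depth of clay below the ground surface: z = 1.5 + 7.4/2 = 5.2 m.
Total vertical stress at mid-clay: σ_v = 18.3×1.5 + 18.7×3.7 = 96.64 kPa.
Pore pressure: u = 9.81×(5.2 − 0) = 51.012 kPa.
Initial effective stress: σ'_0 = σ_v − u = 96.64 − 51.012 = 45.628 kPa.
Stress increase at mid-clay by the 2:1 spreading method:
Δσ = qB/(B+z) = 234×1.7/(1.7+5.2) = 57.652 kPa
Final effective stress: σ'_f = 45.628 + 57.652 = 103.28 kPa.
σ'_f = 103.28 > σ'_p = 74.5 kPa, so the stress path crosses the preconsolidation pressure — recompression up to σ'_p, then virgin compression beyond:
S_c = H/(1+e₀)·[C_r·log₁₀(σ'_p/σ'_0) + C_c·log₁₀(σ'_f/σ'_p)]
    = 7.4/1.71 × [0.024×log₁₀(74.5/45.628) + 0.22×log₁₀(103.28/74.5)]
    = 4.3275 × [0.0051102 + 0.031209] = 0.1572 m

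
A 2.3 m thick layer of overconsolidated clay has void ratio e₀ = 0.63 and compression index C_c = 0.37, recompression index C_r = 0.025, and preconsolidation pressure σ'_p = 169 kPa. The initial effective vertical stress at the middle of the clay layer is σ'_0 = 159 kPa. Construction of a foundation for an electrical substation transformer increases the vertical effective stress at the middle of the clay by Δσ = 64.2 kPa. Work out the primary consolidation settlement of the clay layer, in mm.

S_c ≈ 64 mm

Final effective stress: σ'_f = 159 + 64.2 = 223.2 kPa.
σ'_f = 223.2 > σ'_p = 169 kPa, so the stress path crosses the preconsolidation pressure — recompression up to σ'_p, then virgin compression beyond:
S_c = H/(1+e₀)·[C_r·log₁₀(σ'_p/σ'_0) + C_c·log₁₀(σ'_f/σ'_p)]
    = 2.3/1.63 × [0.025×log₁₀(169/159) + 0.37×log₁₀(223.2/169)]
    = 1.411 × [0.00066224 + 0.044699] = 0.064 m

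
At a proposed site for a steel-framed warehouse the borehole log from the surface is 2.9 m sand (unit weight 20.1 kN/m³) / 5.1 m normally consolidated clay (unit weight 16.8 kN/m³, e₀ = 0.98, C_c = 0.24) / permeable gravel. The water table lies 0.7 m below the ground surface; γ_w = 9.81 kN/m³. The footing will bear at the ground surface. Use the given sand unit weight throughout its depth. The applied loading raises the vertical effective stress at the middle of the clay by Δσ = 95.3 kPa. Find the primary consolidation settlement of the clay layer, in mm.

Mid-depth of clay below the ground surface: z = 2.9 + 5.1/2 = 5.45 m.
Total vertical stress at mid-clay: σ_v = 20.1×2.9 + 16.8×2.55 = 101.13 kPa.
Pore pressure: u = 9.81×(5.45 − 0.7) = 46.598 kPa.
Initial effective stress: σ'_0 = σ_v − u = 101.13 − 46.598 = 54.532 kPa.
Final effective stress: σ'_f = σ'_0 + Δσ = 54.532 + 95.3 = 149.83 kPa.
Normally consolidated clay, so the full stress increment lies on the virgin compression line:
S_c = C_c·H/(1+e₀)·log₁₀(σ'_f/σ'_0) = 0.24×5.1/(1+0.98)×log₁₀(149.83/54.532)
    = 0.61818 × 0.43895 = 0.2714 m

S_c ≈ 271 mm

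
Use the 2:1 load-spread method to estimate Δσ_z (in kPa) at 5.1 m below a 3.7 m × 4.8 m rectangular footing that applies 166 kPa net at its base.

Δσ_z ≈ 33.8 kPa

By the 2:1 method the load spreads at 1 horizontal : 2 vertical, so at depth z the loaded area has grown by z in each plan dimension:
Δσ = qBL/((B+z)(L+z)) = 166×3.7×4.8/((3.7+5.1)(4.8+5.1)) = 33.84 kPa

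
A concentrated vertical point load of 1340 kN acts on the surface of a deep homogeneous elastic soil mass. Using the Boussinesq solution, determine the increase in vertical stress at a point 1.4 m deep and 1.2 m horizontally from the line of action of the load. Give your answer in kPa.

Boussinesq vertical stress below a point load on an elastic half-space:
Δσ_z = 3P/(2πz²) · [1 + (r/z)²]^(−5/2)
r/z = 1.2/1.4 = 0.85714; [1+(r/z)²]^(−5/2) = 0.25231.
Δσ_z = 3×1340/(2π×1.4²) × 0.25231 = 326.43 × 0.25231 = 82.36 kPa

Δσ_z ≈ 82.4 kPa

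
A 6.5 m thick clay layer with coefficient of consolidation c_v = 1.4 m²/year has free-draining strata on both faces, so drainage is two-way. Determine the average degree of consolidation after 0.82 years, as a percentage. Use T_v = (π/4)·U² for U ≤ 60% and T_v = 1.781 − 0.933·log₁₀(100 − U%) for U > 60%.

Drainage path length: H_d = H/2 = 3.25 m (double drainage).
T_v = c_v·t/H_d² = 1.4×0.82/3.25² = 0.10869.
T_v = 0.10869 corresponds to the U ≤ 60% branch:
U = √(4T_v/π) = 0.372

U ≈ 37.2 %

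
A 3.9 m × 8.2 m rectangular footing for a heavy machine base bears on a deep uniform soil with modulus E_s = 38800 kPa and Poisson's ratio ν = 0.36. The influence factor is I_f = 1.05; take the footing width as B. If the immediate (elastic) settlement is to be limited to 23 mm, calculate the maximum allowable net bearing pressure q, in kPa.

S_e = q·B·(1−ν²)/E_s · I_f  ⇒  q = S_e·E_s / (B·(1−ν²)·I_f).
q = 0.023 × 38800 / (3.9 × 0.8704 × 1.05) = 250.4 kPa

q ≈ 250 kPa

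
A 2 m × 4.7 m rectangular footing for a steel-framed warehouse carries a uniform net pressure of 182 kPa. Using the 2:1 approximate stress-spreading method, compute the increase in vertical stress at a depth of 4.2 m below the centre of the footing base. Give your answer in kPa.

Δσ_z ≈ 31 kPa

By the 2:1 method the load spreads at 1 horizontal : 2 vertical, so at depth z the loaded area has grown by z in each plan dimension:
Δσ = qBL/((B+z)(L+z)) = 182×2×4.7/((2+4.2)(4.7+4.2)) = 31.004 kPa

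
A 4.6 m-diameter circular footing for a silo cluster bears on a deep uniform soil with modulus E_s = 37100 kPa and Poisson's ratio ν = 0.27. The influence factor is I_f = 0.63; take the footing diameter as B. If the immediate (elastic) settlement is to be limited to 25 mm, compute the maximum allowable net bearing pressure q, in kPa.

q ≈ 345 kPa

S_e = q·B·(1−ν²)/E_s · I_f  ⇒  q = S_e·E_s / (B·(1−ν²)·I_f).
q = 0.025 × 37100 / (4.6 × 0.9271 × 0.63) = 345.2 kPa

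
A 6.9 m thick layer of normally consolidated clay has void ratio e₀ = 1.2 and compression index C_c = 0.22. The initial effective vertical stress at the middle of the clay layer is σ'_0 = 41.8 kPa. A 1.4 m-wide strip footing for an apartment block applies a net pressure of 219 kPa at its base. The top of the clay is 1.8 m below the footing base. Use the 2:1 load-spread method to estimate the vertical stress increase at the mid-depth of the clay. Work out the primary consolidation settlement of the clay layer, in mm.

Mid-depth of clay below the footing base: z = 1.8 + 6.9/2 = 5.25 m.
Stress increase at mid-clay by the 2:1 spreading method:
Δσ = qB/(B+z) = 219×1.4/(1.4+5.25) = 46.105 kPa
Final effective stress: σ'_f = σ'_0 + Δσ = 41.8 + 46.105 = 87.905 kPa.
Normally consolidated clay, so the full stress increment lies on the virgin compression line:
S_c = C_c·H/(1+e₀)·log₁₀(σ'_f/σ'_0) = 0.22×6.9/(1+1.2)×log₁₀(87.905/41.8)
    = 0.69 × 0.32284 = 0.2228 m

S_c ≈ 223 mm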